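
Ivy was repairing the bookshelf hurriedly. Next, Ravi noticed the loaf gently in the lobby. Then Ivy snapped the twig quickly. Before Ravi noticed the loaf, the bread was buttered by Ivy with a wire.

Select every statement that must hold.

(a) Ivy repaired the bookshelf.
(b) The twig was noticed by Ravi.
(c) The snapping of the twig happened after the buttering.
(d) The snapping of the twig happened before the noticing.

(c)

(a) Not entailed — 'was repairing' is progressive on an accomplishment; it does not entail the completed 'repaired'.
(b) Not entailed — Ravi noticed the loaf, not the twig; the twig belongs to the snapping event.
(c) Entailed — the narrative places the buttering before the snapping.
(d) Not entailed — the narrative places the noticing before the snapping, not after.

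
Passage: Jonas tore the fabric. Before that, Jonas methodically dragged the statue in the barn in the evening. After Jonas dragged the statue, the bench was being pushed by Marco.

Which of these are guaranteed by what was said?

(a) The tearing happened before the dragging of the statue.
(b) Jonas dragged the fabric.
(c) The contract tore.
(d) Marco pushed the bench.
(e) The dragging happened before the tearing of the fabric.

(d), (e)

(a) Not entailed — the narrative places the dragging before the tearing, not after.
(b) Not entailed — Jonas dragged the statue, not the fabric; the fabric belongs to the tearing event.
(c) Not entailed — the fabric is what tore, not the contract.
(d) Entailed — 'push' is an activity; 'was pushing' entails that some pushing happened, so 'pushed' holds.
(e) Entailed — the narrative places the dragging before the tearing.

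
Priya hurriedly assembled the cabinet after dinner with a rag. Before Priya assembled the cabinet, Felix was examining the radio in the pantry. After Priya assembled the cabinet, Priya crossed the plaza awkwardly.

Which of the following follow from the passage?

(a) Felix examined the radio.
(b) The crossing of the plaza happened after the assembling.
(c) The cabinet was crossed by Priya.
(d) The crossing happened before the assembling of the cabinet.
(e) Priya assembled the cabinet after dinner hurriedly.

(a), (b), (e)

(a) Entailed — 'examine' is an activity; 'was examining' entails that some examining happened, so 'examined' holds.
(b) Entailed — the narrative places the assembling before the crossing.
(c) Not entailed — Priya crossed the plaza, not the cabinet; the cabinet belongs to the assembling event.
(d) Not entailed — the narrative places the assembling before the crossing, not after.
(e) Entailed — the original entails any weakening of itself; this just drops 'with a rag'.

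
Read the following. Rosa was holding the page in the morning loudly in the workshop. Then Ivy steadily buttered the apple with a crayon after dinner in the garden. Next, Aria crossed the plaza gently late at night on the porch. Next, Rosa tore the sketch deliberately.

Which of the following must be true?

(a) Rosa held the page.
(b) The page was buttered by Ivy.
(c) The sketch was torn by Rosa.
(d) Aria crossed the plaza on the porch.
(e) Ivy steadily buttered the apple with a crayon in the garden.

(a), (c), (d), (e)

(a) Entailed — 'hold' is an activity; 'was holding' entails that some holding happened, so 'held' holds.
(b) Not entailed — Ivy buttered the apple, not the page; the page belongs to the holding event.
(c) Entailed — the original entails any weakening of itself; this just drops 'deliberately'.
(d) Entailed — dropping 'late at night', 'gently' leaves a sub-description the original still satisfies.
(e) Entailed — dropping 'after dinner' leaves a sub-description the original still satisfies.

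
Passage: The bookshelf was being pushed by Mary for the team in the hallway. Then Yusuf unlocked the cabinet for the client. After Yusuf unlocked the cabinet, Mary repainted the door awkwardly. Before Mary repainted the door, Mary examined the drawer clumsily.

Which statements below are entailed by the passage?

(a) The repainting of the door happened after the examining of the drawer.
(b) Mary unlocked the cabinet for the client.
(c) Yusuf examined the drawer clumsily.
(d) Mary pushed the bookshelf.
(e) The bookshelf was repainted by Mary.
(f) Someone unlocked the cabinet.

(a) Entailed — the narrative places the examining before the repainting.
(b) Not entailed — the passage has Yusuf unlocking the cabinet, not Mary.
(c) Not entailed — the passage has Mary examining the drawer, not Yusuf.
(d) Entailed — 'push' is an activity; 'was pushing' entails that some pushing happened, so 'pushed' holds.
(e) Not entailed — Mary repainted the door, not the bookshelf; the bookshelf belongs to the pushing event.
(f) Entailed — this follows by dropping conjuncts from the unlocking event's description.

(a), (d), (f)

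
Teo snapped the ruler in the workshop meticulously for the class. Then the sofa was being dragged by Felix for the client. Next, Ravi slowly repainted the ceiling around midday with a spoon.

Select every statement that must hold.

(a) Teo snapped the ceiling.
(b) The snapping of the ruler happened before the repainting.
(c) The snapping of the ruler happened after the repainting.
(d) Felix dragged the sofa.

(a) Not entailed — Teo snapped the ruler, not the ceiling; the ceiling belongs to the repainting event.
(b) Entailed — the narrative places the snapping before the repainting.
(c) Not entailed — the narrative places the snapping before the repainting, not after.
(d) Entailed — 'drag' is an activity; 'was dragging' entails that some dragging happened, so 'dragged' holds.

(b), (d)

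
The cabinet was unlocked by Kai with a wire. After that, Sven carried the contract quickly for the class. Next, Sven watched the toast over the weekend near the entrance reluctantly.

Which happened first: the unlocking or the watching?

The connectives place the unlocking before the watching.

the unlocking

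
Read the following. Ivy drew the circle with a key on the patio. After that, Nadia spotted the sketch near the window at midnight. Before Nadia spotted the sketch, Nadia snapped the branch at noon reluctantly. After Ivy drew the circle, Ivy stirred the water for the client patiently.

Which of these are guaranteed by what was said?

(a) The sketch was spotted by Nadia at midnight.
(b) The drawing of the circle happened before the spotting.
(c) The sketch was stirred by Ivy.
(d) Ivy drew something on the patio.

(a), (b), (d)

(a) Entailed — dropping 'near the window' leaves a sub-description the original still satisfies.
(b) Entailed — the narrative places the drawing before the spotting.
(c) Not entailed — Ivy stirred the water, not the sketch; the sketch belongs to the spotting event.
(d) Entailed — dropping 'with a key' and generalizing the patient leaves a sub-description the original still satisfies.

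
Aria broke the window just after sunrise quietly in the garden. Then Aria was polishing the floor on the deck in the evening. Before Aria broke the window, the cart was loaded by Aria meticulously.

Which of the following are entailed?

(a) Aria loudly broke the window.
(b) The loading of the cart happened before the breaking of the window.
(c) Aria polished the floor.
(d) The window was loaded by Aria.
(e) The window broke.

(a) Not entailed — 'loudly' adds a manner not in (and inconsistent with) the original.
(b) Entailed — the narrative places the loading before the breaking.
(c) Entailed — 'polish' is an activity; 'was polishing' entails that some polishing happened, so 'polished' holds.
(d) Not entailed — Aria loaded the cart, not the window; the window belongs to the breaking event.
(e) Entailed — 'Aria broke the window' is causative; it entails the inchoative 'the window broke'.

(b), (c), (e)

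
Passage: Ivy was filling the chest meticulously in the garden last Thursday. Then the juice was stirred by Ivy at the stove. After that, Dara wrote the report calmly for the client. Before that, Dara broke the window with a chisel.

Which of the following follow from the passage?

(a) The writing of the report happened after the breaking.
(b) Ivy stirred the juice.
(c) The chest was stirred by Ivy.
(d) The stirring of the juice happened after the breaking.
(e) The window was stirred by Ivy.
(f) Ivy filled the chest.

(a) Entailed — the narrative places the breaking before the writing.
(b) Entailed — every conjunct here is already in the original stirring event.
(c) Not entailed — Ivy stirred the juice, not the chest; the chest belongs to the filling event.
(d) Not entailed — the narrative doesn't order the breaking relative to the stirring.
(e) Not entailed — Ivy stirred the juice, not the window; the window belongs to the breaking event.
(f) Not entailed — 'was filling' is progressive on an accomplishment; it does not entail the completed 'filled'.

(a), (b)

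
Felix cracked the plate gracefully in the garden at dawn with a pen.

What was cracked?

'the plate' marks the patient of the cracking event.

the plate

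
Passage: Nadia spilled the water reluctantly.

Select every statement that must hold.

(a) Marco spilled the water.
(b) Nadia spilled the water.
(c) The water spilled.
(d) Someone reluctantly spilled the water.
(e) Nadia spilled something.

(a) Not entailed — the passage has Nadia spilling the water, not Marco.
(b) Entailed — dropping 'reluctantly' leaves a sub-description the original still satisfies.
(c) Entailed — 'Nadia spilled the water' is causative; it entails the inchoative 'the water spilled'.
(d) Entailed — generalizing the agent leaves a sub-description the original still satisfies.
(e) Entailed — the original entails any weakening of itself; this just drops 'reluctantly' and generalizes the patient.

(b), (c), (d), (e)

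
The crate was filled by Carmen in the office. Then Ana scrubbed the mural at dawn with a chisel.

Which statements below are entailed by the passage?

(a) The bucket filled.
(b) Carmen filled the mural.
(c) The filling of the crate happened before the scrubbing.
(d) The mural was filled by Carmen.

(a) Not entailed — the crate is what filled, not the bucket.
(b) Not entailed — Carmen filled the crate, not the mural; the mural belongs to the scrubbing event.
(c) Entailed — the narrative places the filling before the scrubbing.
(d) Not entailed — Carmen filled the crate, not the mural; the mural belongs to the scrubbing event.

(c)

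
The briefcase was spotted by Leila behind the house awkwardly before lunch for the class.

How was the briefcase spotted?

'awkwardly' marks the manner of the spotting event.

awkwardly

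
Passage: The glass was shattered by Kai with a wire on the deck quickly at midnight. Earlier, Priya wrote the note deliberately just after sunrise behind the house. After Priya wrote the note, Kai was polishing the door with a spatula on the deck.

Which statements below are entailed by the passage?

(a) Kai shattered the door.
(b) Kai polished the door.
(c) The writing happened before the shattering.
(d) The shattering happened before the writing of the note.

(b), (c)

(a) Not entailed — Kai shattered the glass, not the door; the door belongs to the polishing event.
(b) Entailed — 'polish' is an activity; 'was polishing' entails that some polishing happened, so 'polished' holds.
(c) Entailed — the narrative places the writing before the shattering.
(d) Not entailed — the narrative places the writing before the shattering, not after.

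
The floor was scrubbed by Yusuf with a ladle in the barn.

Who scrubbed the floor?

'Yusuf' marks the agent of the scrubbing event.

Yusuf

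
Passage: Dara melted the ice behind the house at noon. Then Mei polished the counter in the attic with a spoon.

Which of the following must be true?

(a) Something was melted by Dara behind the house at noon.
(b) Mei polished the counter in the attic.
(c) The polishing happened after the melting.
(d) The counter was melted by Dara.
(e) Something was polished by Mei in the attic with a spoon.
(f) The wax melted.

(a) Entailed — generalizing the patient leaves a sub-description the original still satisfies.
(b) Entailed — dropping 'with a spoon' leaves a sub-description the original still satisfies.
(c) Entailed — the narrative places the melting before the polishing.
(d) Not entailed — Dara melted the ice, not the counter; the counter belongs to the polishing event.
(e) Entailed — every conjunct here is already in the original polishing event.
(f) Not entailed — the ice is what melted, not the wax.

(a), (b), (c), (e)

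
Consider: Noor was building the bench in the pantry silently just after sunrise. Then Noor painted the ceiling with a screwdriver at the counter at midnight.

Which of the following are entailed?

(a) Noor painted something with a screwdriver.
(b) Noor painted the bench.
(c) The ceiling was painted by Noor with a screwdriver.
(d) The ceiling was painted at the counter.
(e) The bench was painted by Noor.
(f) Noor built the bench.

(a), (c), (d)

(a) Entailed — dropping 'at the counter', 'at midnight' and generalizing the patient leaves a sub-description the original still satisfies.
(b) Not entailed — Noor painted the ceiling, not the bench; the bench belongs to the building event.
(c) Entailed — every conjunct here is already in the original painting event.
(d) Entailed — the original entails any weakening of itself; this just drops 'with a screwdriver', 'at midnight' and generalizes the agent.
(e) Not entailed — Noor painted the ceiling, not the bench; the bench belongs to the building event.
(f) Not entailed — 'was building' is progressive on an accomplishment; it does not entail the completed 'built'.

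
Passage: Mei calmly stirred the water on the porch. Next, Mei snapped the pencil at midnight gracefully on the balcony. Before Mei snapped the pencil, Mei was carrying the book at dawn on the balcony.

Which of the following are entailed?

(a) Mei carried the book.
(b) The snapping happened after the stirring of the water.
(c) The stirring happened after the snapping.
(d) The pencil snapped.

(a), (b), (d)

(a) Entailed — 'carry' is an activity; 'was carrying' entails that some carrying happened, so 'carried' holds.
(b) Entailed — the narrative places the stirring before the snapping.
(c) Not entailed — the narrative places the stirring before the snapping, not after.
(d) Entailed — 'Mei snapped the pencil' is causative; it entails the inchoative 'the pencil snapped'.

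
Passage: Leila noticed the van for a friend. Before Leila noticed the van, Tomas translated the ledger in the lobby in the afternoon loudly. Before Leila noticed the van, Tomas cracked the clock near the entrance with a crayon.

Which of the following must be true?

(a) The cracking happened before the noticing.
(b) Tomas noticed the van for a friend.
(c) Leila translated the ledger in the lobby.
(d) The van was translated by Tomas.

(a) Entailed — the narrative places the cracking before the noticing.
(b) Not entailed — the passage has Leila noticing the van, not Tomas.
(c) Not entailed — the passage has Tomas translating the ledger, not Leila.
(d) Not entailed — Tomas translated the ledger, not the van; the van belongs to the noticing event.

(a)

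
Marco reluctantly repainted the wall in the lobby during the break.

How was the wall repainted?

reluctantly

'reluctantly' marks the manner of the repainting event.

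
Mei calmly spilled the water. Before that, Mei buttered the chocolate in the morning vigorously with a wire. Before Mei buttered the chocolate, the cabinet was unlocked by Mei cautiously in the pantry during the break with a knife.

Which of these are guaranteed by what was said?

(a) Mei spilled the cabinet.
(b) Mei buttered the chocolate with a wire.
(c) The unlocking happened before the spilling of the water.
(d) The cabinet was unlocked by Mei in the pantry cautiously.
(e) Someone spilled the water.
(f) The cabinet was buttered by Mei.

(b), (c), (d), (e)

(a) Not entailed — Mei spilled the water, not the cabinet; the cabinet belongs to the unlocking event.
(b) Entailed — every conjunct here is already in the original buttering event.
(c) Entailed — the narrative places the unlocking before the spilling.
(d) Entailed — dropping 'during the break', 'with a knife' leaves a sub-description the original still satisfies.
(e) Entailed — the original entails any weakening of itself; this just drops 'calmly' and generalizes the agent.
(f) Not entailed — Mei buttered the chocolate, not the cabinet; the cabinet belongs to the unlocking event.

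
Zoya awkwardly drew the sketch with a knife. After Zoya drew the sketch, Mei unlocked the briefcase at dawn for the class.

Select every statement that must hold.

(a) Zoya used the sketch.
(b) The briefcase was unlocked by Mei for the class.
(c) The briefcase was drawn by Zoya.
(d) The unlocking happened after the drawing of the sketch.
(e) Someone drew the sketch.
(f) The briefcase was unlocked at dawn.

(b), (d), (e), (f)

(a) Not entailed — the sketch is the patient, not an instrument — Zoya used a knife.
(b) Entailed — the original entails any weakening of itself; this just drops 'at dawn'.
(c) Not entailed — Zoya drew the sketch, not the briefcase; the briefcase belongs to the unlocking event.
(d) Entailed — the narrative places the drawing before the unlocking.
(e) Entailed — every conjunct here is already in the original drawing event.
(f) Entailed — this follows by dropping conjuncts from the unlocking event's description.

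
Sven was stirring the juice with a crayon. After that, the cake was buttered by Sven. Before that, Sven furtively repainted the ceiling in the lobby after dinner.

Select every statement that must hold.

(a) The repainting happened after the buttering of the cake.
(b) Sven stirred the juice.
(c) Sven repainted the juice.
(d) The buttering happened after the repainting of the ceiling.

(b), (d)

(a) Not entailed — the narrative places the repainting before the buttering, not after.
(b) Entailed — 'stir' is an activity; 'was stirring' entails that some stirring happened, so 'stirred' holds.
(c) Not entailed — Sven repainted the ceiling, not the juice; the juice belongs to the stirring event.
(d) Entailed — the narrative places the repainting before the buttering.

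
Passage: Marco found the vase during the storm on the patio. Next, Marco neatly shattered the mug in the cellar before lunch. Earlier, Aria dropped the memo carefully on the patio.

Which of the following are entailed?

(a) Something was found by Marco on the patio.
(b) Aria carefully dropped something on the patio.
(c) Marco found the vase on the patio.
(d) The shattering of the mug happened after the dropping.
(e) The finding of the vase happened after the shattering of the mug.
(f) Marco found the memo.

(a), (b), (c), (d)

(a) Entailed — this follows by dropping conjuncts from the finding event's description.
(b) Entailed — the original entails any weakening of itself; this just generalizes the patient.
(c) Entailed — every conjunct here is already in the original finding event.
(d) Entailed — the narrative places the dropping before the shattering.
(e) Not entailed — the narrative places the finding before the shattering, not after.
(f) Not entailed — Marco found the vase, not the memo; the memo belongs to the dropping event.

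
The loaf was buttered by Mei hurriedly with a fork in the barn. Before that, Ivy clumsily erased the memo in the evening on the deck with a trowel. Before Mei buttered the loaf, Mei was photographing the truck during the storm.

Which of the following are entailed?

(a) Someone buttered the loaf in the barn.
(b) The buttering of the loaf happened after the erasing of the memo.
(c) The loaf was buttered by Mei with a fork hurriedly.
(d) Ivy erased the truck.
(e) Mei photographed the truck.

(a), (b), (c)

(a) Entailed — this follows by dropping conjuncts from the buttering event's description.
(b) Entailed — the narrative places the erasing before the buttering.
(c) Entailed — dropping 'in the barn' leaves a sub-description the original still satisfies.
(d) Not entailed — Ivy erased the memo, not the truck; the truck belongs to the photographing event.
(e) Not entailed — 'was photographing' is progressive on an accomplishment; it does not entail the completed 'photographed'.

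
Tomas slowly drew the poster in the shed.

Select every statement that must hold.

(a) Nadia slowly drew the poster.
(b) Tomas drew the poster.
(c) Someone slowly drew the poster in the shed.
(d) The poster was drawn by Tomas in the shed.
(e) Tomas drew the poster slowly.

(b), (c), (d), (e)

(a) Not entailed — the passage has Tomas drawing the poster, not Nadia.
(b) Entailed — the original entails any weakening of itself; this just drops 'slowly', 'in the shed'.
(c) Entailed — the original entails any weakening of itself; this just generalizes the agent.
(d) Entailed — every conjunct here is already in the original drawing event.
(e) Entailed — every conjunct here is already in the original drawing event.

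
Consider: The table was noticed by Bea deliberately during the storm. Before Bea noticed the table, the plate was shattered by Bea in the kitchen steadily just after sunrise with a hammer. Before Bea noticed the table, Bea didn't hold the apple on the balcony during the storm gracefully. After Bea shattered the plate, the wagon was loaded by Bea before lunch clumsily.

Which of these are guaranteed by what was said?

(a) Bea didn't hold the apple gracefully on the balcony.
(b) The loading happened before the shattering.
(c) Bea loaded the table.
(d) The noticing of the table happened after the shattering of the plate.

(d)

(a) Not entailed — dropping 'during the storm' under negation is not valid — the original leaves open that Bea held the apple some other way.
(b) Not entailed — the narrative places the shattering before the loading, not after.
(c) Not entailed — Bea loaded the wagon, not the table; the table belongs to the noticing event.
(d) Entailed — the narrative places the shattering before the noticing.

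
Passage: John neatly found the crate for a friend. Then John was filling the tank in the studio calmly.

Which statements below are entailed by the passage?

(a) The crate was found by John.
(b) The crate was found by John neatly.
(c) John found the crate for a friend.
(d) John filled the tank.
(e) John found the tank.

(a) Entailed — every conjunct here is already in the original finding event.
(b) Entailed — every conjunct here is already in the original finding event.
(c) Entailed — this follows by dropping conjuncts from the finding event's description.
(d) Not entailed — 'was filling' is progressive on an accomplishment; it does not entail the completed 'filled'.
(e) Not entailed — John found the crate, not the tank; the tank belongs to the filling event.

(a), (b), (c)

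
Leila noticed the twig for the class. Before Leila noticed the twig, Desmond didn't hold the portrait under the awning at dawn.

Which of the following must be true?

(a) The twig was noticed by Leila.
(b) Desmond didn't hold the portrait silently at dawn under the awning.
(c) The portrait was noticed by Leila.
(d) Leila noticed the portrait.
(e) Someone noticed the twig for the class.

(a) Entailed — the original entails any weakening of itself; this just drops 'for the class'.
(b) Entailed — under negation, adding a further restriction is entailed: if no such holding event occurred, none occurred silently either.
(c) Not entailed — Leila noticed the twig, not the portrait; the portrait belongs to the holding event.
(d) Not entailed — Leila noticed the twig, not the portrait; the portrait belongs to the holding event.
(e) Entailed — generalizing the agent leaves a sub-description the original still satisfies.

(a), (b), (e)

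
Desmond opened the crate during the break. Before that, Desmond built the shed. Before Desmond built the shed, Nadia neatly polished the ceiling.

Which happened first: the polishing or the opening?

The connectives place the polishing before the opening.

the polishing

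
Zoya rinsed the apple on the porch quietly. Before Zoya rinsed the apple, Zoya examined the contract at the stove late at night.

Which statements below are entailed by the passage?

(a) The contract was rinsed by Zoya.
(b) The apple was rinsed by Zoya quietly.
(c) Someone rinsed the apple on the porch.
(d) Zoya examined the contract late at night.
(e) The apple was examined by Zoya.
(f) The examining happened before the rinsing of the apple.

(b), (c), (d), (f)

(a) Not entailed — Zoya rinsed the apple, not the contract; the contract belongs to the examining event.
(b) Entailed — the original entails any weakening of itself; this just drops 'on the porch'.
(c) Entailed — this follows by dropping conjuncts from the rinsing event's description.
(d) Entailed — dropping 'at the stove' leaves a sub-description the original still satisfies.
(e) Not entailed — Zoya examined the contract, not the apple; the apple belongs to the rinsing event.
(f) Entailed — the narrative places the examining before the rinsing.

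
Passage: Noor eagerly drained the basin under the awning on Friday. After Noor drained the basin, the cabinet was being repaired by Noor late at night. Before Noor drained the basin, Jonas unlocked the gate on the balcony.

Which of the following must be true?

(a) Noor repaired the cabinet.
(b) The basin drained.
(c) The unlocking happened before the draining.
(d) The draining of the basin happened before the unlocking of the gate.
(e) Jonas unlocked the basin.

(a) Not entailed — 'was repairing' is progressive on an accomplishment; it does not entail the completed 'repaired'.
(b) Entailed — 'Noor drained the basin' is causative; it entails the inchoative 'the basin drained'.
(c) Entailed — the narrative places the unlocking before the draining.
(d) Not entailed — the narrative places the unlocking before the draining, not after.
(e) Not entailed — Jonas unlocked the gate, not the basin; the basin belongs to the draining event.

(b), (c)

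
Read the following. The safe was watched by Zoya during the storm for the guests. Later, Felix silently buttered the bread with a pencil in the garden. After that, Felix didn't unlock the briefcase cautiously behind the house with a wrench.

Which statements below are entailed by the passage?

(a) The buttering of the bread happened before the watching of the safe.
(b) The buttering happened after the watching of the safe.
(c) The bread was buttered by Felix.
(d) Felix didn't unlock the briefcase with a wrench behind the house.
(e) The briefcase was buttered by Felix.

(b), (c)

(a) Not entailed — the narrative places the watching before the buttering, not after.
(b) Entailed — the narrative places the watching before the buttering.
(c) Entailed — the original entails any weakening of itself; this just drops 'with a pencil', 'in the garden', 'silently'.
(d) Not entailed — dropping 'cautiously' under negation is not valid — the original leaves open that Felix unlocked the briefcase some other way.
(e) Not entailed — Felix buttered the bread, not the briefcase; the briefcase belongs to the unlocking event.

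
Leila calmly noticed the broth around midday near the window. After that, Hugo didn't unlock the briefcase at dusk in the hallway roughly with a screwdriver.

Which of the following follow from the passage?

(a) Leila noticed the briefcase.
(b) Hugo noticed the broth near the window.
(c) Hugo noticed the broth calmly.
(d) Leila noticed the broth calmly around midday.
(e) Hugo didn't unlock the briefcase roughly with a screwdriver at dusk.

(a) Not entailed — Leila noticed the broth, not the briefcase; the briefcase belongs to the unlocking event.
(b) Not entailed — the passage has Leila noticing the broth, not Hugo.
(c) Not entailed — the passage has Leila noticing the broth, not Hugo.
(d) Entailed — this follows by dropping conjuncts from the noticing event's description.
(e) Not entailed — dropping 'in the hallway' under negation is not valid — the original leaves open that Hugo unlocked the briefcase some other way.

(d)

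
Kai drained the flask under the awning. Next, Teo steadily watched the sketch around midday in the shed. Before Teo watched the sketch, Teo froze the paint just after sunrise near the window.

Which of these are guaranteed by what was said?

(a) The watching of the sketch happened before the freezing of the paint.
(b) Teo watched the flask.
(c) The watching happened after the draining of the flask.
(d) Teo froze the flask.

(a) Not entailed — the narrative places the freezing before the watching, not after.
(b) Not entailed — Teo watched the sketch, not the flask; the flask belongs to the draining event.
(c) Entailed — the narrative places the draining before the watching.
(d) Not entailed — Teo froze the paint, not the flask; the flask belongs to the draining event.

(c)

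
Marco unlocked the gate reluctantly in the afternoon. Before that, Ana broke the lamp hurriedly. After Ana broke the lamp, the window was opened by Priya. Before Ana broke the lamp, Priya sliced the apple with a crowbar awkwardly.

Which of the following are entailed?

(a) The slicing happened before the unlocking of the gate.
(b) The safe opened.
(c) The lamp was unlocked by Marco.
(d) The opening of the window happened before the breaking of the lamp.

(a)

(a) Entailed — the narrative places the slicing before the unlocking.
(b) Not entailed — the window is what opened, not the safe.
(c) Not entailed — Marco unlocked the gate, not the lamp; the lamp belongs to the breaking event.
(d) Not entailed — the narrative places the breaking before the opening, not after.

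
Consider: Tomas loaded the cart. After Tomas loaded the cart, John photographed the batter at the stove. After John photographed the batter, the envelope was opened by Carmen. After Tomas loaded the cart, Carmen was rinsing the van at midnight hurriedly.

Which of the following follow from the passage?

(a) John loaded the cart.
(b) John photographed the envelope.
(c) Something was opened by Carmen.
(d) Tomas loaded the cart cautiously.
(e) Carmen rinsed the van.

(a) Not entailed — the passage has Tomas loading the cart, not John.
(b) Not entailed — John photographed the batter, not the envelope; the envelope belongs to the opening event.
(c) Entailed — generalizing the patient leaves a sub-description the original still satisfies.
(d) Not entailed — 'cautiously' adds information not in the original event.
(e) Entailed — 'rinse' is an activity; 'was rinsing' entails that some rinsing happened, so 'rinsed' holds.

(c), (e)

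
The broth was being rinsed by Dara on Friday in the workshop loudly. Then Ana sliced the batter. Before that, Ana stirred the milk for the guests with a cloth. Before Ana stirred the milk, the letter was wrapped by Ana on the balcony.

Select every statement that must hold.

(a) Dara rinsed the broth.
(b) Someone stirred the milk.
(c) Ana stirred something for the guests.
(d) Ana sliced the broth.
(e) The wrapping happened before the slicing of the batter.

(a) Entailed — 'rinse' is an activity; 'was rinsing' entails that some rinsing happened, so 'rinsed' holds.
(b) Entailed — every conjunct here is already in the original stirring event.
(c) Entailed — dropping 'with a cloth' and generalizing the patient leaves a sub-description the original still satisfies.
(d) Not entailed — Ana sliced the batter, not the broth; the broth belongs to the rinsing event.
(e) Entailed — the narrative places the wrapping before the slicing.

(a), (b), (c), (e)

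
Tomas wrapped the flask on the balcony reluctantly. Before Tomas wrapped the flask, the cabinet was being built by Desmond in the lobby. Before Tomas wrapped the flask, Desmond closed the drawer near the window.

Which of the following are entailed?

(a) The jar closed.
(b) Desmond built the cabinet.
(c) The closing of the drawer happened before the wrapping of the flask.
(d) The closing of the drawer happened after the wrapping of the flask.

(c)

(a) Not entailed — the drawer is what closed, not the jar.
(b) Not entailed — 'was building' is progressive on an accomplishment; it does not entail the completed 'built'.
(c) Entailed — the narrative places the closing before the wrapping.
(d) Not entailed — the narrative places the closing before the wrapping, not after.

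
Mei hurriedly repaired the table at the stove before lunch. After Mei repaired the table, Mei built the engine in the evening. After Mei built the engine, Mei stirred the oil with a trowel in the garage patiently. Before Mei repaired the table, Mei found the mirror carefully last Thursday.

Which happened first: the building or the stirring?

The connectives place the building before the stirring.

the building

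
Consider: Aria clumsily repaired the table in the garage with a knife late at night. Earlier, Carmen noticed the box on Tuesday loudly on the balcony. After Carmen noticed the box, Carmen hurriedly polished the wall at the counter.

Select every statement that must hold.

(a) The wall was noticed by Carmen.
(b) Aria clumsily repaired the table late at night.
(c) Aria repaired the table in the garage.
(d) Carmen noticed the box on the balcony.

(a) Not entailed — Carmen noticed the box, not the wall; the wall belongs to the polishing event.
(b) Entailed — this follows by dropping conjuncts from the repairing event's description.
(c) Entailed — the original entails any weakening of itself; this just drops 'with a knife', 'late at night', 'clumsily'.
(d) Entailed — dropping 'on Tuesday', 'loudly' leaves a sub-description the original still satisfies.

(b), (c), (d)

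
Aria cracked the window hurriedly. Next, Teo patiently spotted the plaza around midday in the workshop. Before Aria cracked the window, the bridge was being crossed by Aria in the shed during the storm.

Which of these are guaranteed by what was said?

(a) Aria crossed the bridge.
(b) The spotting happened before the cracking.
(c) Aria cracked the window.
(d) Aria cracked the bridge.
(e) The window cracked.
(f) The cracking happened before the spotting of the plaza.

(a) Not entailed — 'was crossing' is progressive on an accomplishment; it does not entail the completed 'crossed'.
(b) Not entailed — the narrative places the cracking before the spotting, not after.
(c) Entailed — dropping 'hurriedly' leaves a sub-description the original still satisfies.
(d) Not entailed — Aria cracked the window, not the bridge; the bridge belongs to the crossing event.
(e) Entailed — 'Aria cracked the window' is causative; it entails the inchoative 'the window cracked'.
(f) Entailed — the narrative places the cracking before the spotting.

(c), (e), (f)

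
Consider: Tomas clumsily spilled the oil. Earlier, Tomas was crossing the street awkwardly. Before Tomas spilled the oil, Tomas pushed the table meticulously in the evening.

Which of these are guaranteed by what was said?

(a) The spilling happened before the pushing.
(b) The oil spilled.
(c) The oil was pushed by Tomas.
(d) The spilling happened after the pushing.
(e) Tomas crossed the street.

(a) Not entailed — the narrative places the pushing before the spilling, not after.
(b) Entailed — 'Tomas spilled the oil' is causative; it entails the inchoative 'the oil spilled'.
(c) Not entailed — Tomas pushed the table, not the oil; the oil belongs to the spilling event.
(d) Entailed — the narrative places the pushing before the spilling.
(e) Not entailed — 'was crossing' is progressive on an accomplishment; it does not entail the completed 'crossed'.

(b), (d)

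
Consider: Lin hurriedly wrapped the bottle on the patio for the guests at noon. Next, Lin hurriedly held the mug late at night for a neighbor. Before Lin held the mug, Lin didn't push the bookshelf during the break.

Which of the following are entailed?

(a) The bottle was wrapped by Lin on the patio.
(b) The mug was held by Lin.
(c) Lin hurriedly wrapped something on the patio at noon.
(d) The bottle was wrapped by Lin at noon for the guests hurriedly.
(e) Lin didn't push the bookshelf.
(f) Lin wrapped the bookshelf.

(a), (b), (c), (d)

(a) Entailed — this follows by dropping conjuncts from the wrapping event's description.
(b) Entailed — dropping 'late at night', 'hurriedly', 'for a neighbor' leaves a sub-description the original still satisfies.
(c) Entailed — dropping 'for the guests' and generalizing the patient leaves a sub-description the original still satisfies.
(d) Entailed — dropping 'on the patio' leaves a sub-description the original still satisfies.
(e) Not entailed — dropping 'during the break' under negation is not valid — the original leaves open that Lin pushed the bookshelf some other way.
(f) Not entailed — Lin wrapped the bottle, not the bookshelf; the bookshelf belongs to the pushing event.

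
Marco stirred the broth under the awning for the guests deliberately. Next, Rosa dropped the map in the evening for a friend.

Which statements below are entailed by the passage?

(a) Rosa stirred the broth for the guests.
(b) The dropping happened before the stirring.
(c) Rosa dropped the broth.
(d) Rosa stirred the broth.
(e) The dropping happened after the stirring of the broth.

(e)

(a) Not entailed — the passage has Marco stirring the broth, not Rosa.
(b) Not entailed — the narrative places the stirring before the dropping, not after.
(c) Not entailed — Rosa dropped the map, not the broth; the broth belongs to the stirring event.
(d) Not entailed — the passage has Marco stirring the broth, not Rosa.
(e) Entailed — the narrative places the stirring before the dropping.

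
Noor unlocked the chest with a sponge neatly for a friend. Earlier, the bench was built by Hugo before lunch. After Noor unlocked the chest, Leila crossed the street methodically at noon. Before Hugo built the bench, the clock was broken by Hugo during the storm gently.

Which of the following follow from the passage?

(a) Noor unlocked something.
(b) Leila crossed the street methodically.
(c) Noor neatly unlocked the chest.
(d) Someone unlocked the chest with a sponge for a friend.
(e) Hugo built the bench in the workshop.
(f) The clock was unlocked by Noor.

(a), (b), (c), (d)

(a) Entailed — dropping 'for a friend', 'neatly', 'with a sponge' and generalizing the patient leaves a sub-description the original still satisfies.
(b) Entailed — every conjunct here is already in the original crossing event.
(c) Entailed — this follows by dropping conjuncts from the unlocking event's description.
(d) Entailed — every conjunct here is already in the original unlocking event.
(e) Not entailed — 'in the workshop' adds information not in the original event.
(f) Not entailed — Noor unlocked the chest, not the clock; the clock belongs to the breaking event.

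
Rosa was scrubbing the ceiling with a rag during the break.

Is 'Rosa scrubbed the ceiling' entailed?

'scrub' is atelic; if Rosa was scrubbing the ceiling, then Rosa scrubbed the ceiling (for some time).

yes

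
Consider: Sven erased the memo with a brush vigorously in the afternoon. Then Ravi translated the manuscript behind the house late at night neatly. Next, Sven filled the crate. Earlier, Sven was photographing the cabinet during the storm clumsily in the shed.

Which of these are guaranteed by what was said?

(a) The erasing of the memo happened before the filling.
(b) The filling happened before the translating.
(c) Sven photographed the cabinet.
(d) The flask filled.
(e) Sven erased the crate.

(a)

(a) Entailed — the narrative places the erasing before the filling.
(b) Not entailed — the narrative places the translating before the filling, not after.
(c) Not entailed — 'was photographing' is progressive on an accomplishment; it does not entail the completed 'photographed'.
(d) Not entailed — the crate is what filled, not the flask.
(e) Not entailed — Sven erased the memo, not the crate; the crate belongs to the filling event.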